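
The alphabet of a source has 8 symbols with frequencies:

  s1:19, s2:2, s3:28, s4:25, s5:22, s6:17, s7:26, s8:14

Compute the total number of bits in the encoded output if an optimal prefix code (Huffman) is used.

Build the Huffman tree bottom-up:
combine s2(2), s8(14) → 16
combine 16, s6(17) → 33
combine s1(19), s5(22) → 41
combine s4(25), s7(26) → 51
combine s3(28), 33 → 61
combine 41, 51 → 92
combine 61, 92 → 153
Each symbol's bit-cost is frequency × depth; summing gives 447 bits (equivalently 16 + 33 + 41 + 51 + 61 + 92 + 153).

447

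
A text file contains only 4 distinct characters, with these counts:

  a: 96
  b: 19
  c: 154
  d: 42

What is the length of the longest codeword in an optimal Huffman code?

3

Merge the two lowest-weight nodes at each step:
combine b(19), d(42) → 61
combine 61, a(96) → 157
combine c(154), 157 → 311
The first pair merged (b, d) ends up deepest, at depth 3.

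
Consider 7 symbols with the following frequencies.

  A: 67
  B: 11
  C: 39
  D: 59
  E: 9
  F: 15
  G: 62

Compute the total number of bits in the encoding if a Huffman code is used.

653

Merge the two smallest weights repeatedly:
merge E(9) and B(11): 20
merge F(15) and 20: 35
merge 35 and C(39): 74
merge D(59) and G(62): 121
merge A(67) and 74: 141
merge 121 and 141: 262
Each symbol's bit-cost is frequency × depth; summing gives 653 bits (equivalently 20 + 35 + 74 + 121 + 141 + 262).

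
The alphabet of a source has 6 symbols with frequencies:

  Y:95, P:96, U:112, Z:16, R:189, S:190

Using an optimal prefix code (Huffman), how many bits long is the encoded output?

Build the Huffman tree bottom-up:
combine Z(16), Y(95) → 111
combine P(96), 111 → 207
combine U(112), R(189) → 301
combine S(190), 207 → 397
combine 301, 397 → 698
Total encoded bits = sum of merged weights = 111 + 207 + 301 + 397 + 698 = 1714.

1714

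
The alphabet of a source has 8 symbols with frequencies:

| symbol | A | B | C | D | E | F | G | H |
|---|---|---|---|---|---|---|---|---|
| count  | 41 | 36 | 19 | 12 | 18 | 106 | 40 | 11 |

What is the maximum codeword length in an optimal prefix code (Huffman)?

5

Merge the two lowest-weight nodes at each step:
merge H(11) and D(12): 23
merge E(18) and C(19): 37
merge 23 and B(36): 59
merge 37 and G(40): 77
merge A(41) and 59: 100
merge 77 and 100: 177
merge F(106) and 177: 283
The rarest symbols sit at the bottom; the longest codeword is 5 bits.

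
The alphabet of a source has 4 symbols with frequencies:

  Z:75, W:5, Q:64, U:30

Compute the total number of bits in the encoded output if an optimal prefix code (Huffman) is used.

308

Build the Huffman tree bottom-up:
merge W(5) and U(30): 35
merge 35 and Q(64): 99
merge Z(75) and 99: 174
Each symbol's bit-cost is frequency × depth; summing gives 308 bits (equivalently 35 + 99 + 174).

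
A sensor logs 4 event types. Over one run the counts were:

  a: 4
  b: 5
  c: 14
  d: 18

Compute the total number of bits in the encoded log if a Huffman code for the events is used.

73

Merge the two smallest weights repeatedly:
merge a(4) and b(5): 9
merge 9 and c(14): 23
merge d(18) and 23: 41
Each symbol's bit-cost is frequency × depth; summing gives 73 bits (equivalently 9 + 23 + 41).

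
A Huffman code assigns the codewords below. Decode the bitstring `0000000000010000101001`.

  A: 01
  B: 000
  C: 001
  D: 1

Read left to right; each codeword is recognised as soon as it completes (prefix code):
  000→B | 000→B | 000→B | 001→C | 000→B | 01→A | 01→A | 001→C
Decoded message: BBBCBAAC

BBBCBAAC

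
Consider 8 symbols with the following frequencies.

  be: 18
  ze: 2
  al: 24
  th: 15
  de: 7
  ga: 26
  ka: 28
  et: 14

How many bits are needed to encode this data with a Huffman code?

Build the Huffman tree bottom-up:
combine ze(2), de(7) → 9
combine 9, et(14) → 23
combine th(15), be(18) → 33
combine 23, al(24) → 47
combine ga(26), ka(28) → 54
combine 33, 47 → 80
combine 54, 80 → 134
Each symbol's bit-cost is frequency × depth; summing gives 380 bits (equivalently 9 + 23 + 33 + 47 + 54 + 80 + 134).

380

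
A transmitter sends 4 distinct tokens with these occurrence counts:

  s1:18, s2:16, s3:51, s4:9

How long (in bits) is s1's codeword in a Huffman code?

Repeatedly merge the two smallest:
combine s4(9), s2(16) → 25
combine s1(18), 25 → 43
combine 43, s3(51) → 94
s1 sits 2 levels below the root, so its codeword is 2 bits.

2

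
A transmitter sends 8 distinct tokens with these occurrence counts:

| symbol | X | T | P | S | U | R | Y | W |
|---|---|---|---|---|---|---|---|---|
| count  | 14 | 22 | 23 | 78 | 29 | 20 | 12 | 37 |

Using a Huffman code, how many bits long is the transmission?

653

Build the Huffman tree bottom-up:
merge Y(12) and X(14): 26
merge R(20) and T(22): 42
merge P(23) and 26: 49
merge U(29) and W(37): 66
merge 42 and 49: 91
merge 66 and S(78): 144
merge 91 and 144: 235
Total encoded bits = sum of merged weights = 26 + 42 + 49 + 66 + 91 + 144 + 235 = 653.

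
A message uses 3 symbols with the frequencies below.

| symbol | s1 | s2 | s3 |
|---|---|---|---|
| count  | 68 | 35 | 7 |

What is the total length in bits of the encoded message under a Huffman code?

Build the Huffman tree bottom-up:
combine s3(7), s2(35) → 42
combine 42, s1(68) → 110
The encoded length is the sum of every internal node's weight: 42 + 110 = 152 bits.

152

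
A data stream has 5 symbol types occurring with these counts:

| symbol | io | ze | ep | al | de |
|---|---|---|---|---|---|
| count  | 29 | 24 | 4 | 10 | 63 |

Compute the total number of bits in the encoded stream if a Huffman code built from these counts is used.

249

Greedily combine the two least-frequent nodes:
merge ep(4) and al(10): 14
merge 14 and ze(24): 38
merge io(29) and 38: 67
merge de(63) and 67: 130
The encoded length is the sum of every internal node's weight: 14 + 38 + 67 + 130 = 249 bits.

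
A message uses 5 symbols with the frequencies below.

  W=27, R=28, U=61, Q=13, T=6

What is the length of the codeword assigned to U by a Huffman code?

1

Build the tree from the bottom:
T(6) + Q(13) → 19
19 + W(27) → 46
R(28) + 46 → 74
U(61) + 74 → 135
U is merged only at the final step, so code length = 1.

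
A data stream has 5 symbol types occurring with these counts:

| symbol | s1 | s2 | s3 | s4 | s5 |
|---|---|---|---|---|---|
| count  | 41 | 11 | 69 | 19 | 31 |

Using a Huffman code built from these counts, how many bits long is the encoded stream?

Build the Huffman tree bottom-up:
s2(11) + s4(19) → 30
30 + s5(31) → 61
s1(41) + 61 → 102
s3(69) + 102 → 171
Each symbol's bit-cost is frequency × depth; summing gives 364 bits (equivalently 30 + 61 + 102 + 171).

364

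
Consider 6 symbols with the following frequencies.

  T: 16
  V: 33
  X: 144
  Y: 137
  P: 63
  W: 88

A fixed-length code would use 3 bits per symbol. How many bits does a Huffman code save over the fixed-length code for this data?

Fixed-length: 3 bits × 481 symbols = 1443 bits.
Huffman merges:
merge T(16) and V(33): 49
merge 49 and P(63): 112
merge W(88) and 112: 200
merge Y(137) and X(144): 281
merge 200 and 281: 481
Huffman total = 49 + 112 + 200 + 281 + 481 = 1123 bits.
Saving = 1443 − 1123 = 320 bits.

320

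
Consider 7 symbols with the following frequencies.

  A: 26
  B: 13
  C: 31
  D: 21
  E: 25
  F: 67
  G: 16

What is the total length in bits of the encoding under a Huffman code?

528

Merge the two smallest weights repeatedly:
merge B(13) and G(16): 29
merge D(21) and E(25): 46
merge A(26) and 29: 55
merge C(31) and 46: 77
merge 55 and F(67): 122
merge 77 and 122: 199
Total encoded bits = sum of merged weights = 29 + 46 + 55 + 77 + 122 + 199 = 528.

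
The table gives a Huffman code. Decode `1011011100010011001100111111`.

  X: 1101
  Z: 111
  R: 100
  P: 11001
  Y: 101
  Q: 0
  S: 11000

Read left to right; each codeword is recognised as soon as it completes (prefix code):
  101→Y | 101→Y | 11000→S | 100→R | 11001→P | 100→R | 111→Z | 111→Z
Decoded message: YYSRPRZZ

YYSRPRZZ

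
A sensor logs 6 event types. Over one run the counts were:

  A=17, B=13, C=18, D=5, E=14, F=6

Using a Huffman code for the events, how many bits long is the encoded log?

Greedily combine the two least-frequent nodes:
combine D(5), F(6) → 11
combine 11, B(13) → 24
combine E(14), A(17) → 31
combine C(18), 24 → 42
combine 31, 42 → 73
The encoded length is the sum of every internal node's weight: 11 + 24 + 31 + 42 + 73 = 181 bits.

181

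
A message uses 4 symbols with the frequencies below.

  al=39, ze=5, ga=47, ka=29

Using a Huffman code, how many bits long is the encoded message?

227

Greedily combine the two least-frequent nodes:
merge ze(5) and ka(29): 34
merge 34 and al(39): 73
merge ga(47) and 73: 120
The encoded length is the sum of every internal node's weight: 34 + 73 + 120 = 227 bits.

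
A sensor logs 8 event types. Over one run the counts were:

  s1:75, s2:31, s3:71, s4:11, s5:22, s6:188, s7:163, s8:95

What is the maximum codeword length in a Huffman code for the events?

Merge the two lowest-weight nodes at each step:
s4(11) + s5(22) → 33
s2(31) + 33 → 64
64 + s3(71) → 135
s1(75) + s8(95) → 170
135 + s7(163) → 298
170 + s6(188) → 358
298 + 358 → 656
The rarest symbols sit at the bottom; the longest codeword is 5 bits.

5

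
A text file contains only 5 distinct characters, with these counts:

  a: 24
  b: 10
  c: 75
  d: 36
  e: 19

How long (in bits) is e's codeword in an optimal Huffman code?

4

Build the tree from the bottom:
merge b(10) and e(19): 29
merge a(24) and 29: 53
merge d(36) and 53: 89
merge c(75) and 89: 164
e sits 4 levels below the root, so its codeword is 4 bits.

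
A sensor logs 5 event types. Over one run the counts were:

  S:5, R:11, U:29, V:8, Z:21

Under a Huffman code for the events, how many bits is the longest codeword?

Merge the two lowest-weight nodes at each step:
merge S(5) and V(8): 13
merge R(11) and 13: 24
merge Z(21) and 24: 45
merge U(29) and 45: 74
The first pair merged (S, V) ends up deepest, at depth 4.

4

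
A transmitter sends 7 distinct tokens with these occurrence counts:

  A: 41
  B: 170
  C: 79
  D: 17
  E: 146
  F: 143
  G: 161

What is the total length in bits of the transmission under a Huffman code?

1989

Build the Huffman tree bottom-up:
D(17) + A(41) → 58
58 + C(79) → 137
137 + F(143) → 280
E(146) + G(161) → 307
B(170) + 280 → 450
307 + 450 → 757
Each symbol's bit-cost is frequency × depth; summing gives 1989 bits (equivalently 58 + 137 + 280 + 307 + 450 + 757).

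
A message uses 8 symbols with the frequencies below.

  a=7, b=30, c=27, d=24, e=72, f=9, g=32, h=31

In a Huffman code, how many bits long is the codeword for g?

Build the tree from the bottom:
a(7) + f(9) → 16
16 + d(24) → 40
c(27) + b(30) → 57
h(31) + g(32) → 63
40 + 57 → 97
63 + e(72) → 135
97 + 135 → 232
g sits 3 levels below the root, so its codeword is 3 bits.

3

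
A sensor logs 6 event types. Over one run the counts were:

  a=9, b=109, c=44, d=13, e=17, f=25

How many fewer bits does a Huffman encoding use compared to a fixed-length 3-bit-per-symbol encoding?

Fixed-length: 3 bits × 217 symbols = 651 bits.
Huffman merges:
a(9) + d(13) → 22
e(17) + 22 → 39
f(25) + 39 → 64
c(44) + 64 → 108
108 + b(109) → 217
Huffman total = 22 + 39 + 64 + 108 + 217 = 450 bits.
Saving = 651 − 450 = 201 bits.

201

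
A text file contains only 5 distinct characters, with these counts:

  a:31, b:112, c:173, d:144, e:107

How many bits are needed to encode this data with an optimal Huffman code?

1272

Build the Huffman tree bottom-up:
combine a(31), e(107) → 138
combine b(112), 138 → 250
combine d(144), c(173) → 317
combine 250, 317 → 567
Each symbol's bit-cost is frequency × depth; summing gives 1272 bits (equivalently 138 + 250 + 317 + 567).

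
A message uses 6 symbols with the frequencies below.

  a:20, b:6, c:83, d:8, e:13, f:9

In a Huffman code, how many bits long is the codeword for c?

1

Build the tree from the bottom:
b(6) + d(8) → 14
f(9) + e(13) → 22
14 + a(20) → 34
22 + 34 → 56
56 + c(83) → 139
c sits one level below the root: a 1-bit codeword.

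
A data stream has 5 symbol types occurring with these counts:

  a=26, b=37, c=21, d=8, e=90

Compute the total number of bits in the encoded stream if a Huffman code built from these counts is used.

358

Greedily combine the two least-frequent nodes:
combine d(8), c(21) → 29
combine a(26), 29 → 55
combine b(37), 55 → 92
combine e(90), 92 → 182
The encoded length is the sum of every internal node's weight: 29 + 55 + 92 + 182 = 358 bits.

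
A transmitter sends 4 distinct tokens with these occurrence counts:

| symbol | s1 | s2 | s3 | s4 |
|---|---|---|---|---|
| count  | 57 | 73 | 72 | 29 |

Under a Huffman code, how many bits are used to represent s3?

2

Huffman merges, smallest pair first:
s4(29) + s1(57) → 86
s3(72) + s2(73) → 145
86 + 145 → 231
The subtree containing s3 is merged 2 times, so code length = 2.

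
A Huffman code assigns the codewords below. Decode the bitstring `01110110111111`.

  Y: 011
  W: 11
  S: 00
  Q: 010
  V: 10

YVWYWW

Read left to right; each codeword is recognised as soon as it completes (prefix code):
  011→Y | 10→V | 11→W | 011→Y | 11→W | 11→W
Decoded message: YVWYWW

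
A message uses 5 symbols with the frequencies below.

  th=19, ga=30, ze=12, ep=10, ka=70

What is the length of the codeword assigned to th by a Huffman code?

Build the tree from the bottom:
ep(10) + ze(12) → 22
th(19) + 22 → 41
ga(30) + 41 → 71
ka(70) + 71 → 141
th's leaf is at depth 3, giving a 3-bit codeword.

3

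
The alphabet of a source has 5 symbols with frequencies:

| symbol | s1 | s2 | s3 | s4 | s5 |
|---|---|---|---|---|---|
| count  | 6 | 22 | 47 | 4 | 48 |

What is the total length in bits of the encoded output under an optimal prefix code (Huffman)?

Greedily combine the two least-frequent nodes:
combine s4(4), s1(6) → 10
combine 10, s2(22) → 32
combine 32, s3(47) → 79
combine s5(48), 79 → 127
Total encoded bits = sum of merged weights = 10 + 32 + 79 + 127 = 248.

248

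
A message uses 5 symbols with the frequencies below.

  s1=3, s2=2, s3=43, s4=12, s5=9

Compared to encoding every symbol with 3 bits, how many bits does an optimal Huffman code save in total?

Fixed-length: 3 bits × 69 symbols = 207 bits.
Huffman merges:
combine s2(2), s1(3) → 5
combine 5, s5(9) → 14
combine s4(12), 14 → 26
combine 26, s3(43) → 69
Huffman total = 5 + 14 + 26 + 69 = 114 bits.
Saving = 207 − 114 = 93 bits.

93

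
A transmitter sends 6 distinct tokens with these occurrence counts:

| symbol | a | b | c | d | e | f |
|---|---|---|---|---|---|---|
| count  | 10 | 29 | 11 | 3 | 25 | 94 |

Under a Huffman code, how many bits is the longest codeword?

Merge the two lowest-weight nodes at each step:
d(3) + a(10) → 13
c(11) + 13 → 24
24 + e(25) → 49
b(29) + 49 → 78
78 + f(94) → 172
Maximum depth reached is 5.

5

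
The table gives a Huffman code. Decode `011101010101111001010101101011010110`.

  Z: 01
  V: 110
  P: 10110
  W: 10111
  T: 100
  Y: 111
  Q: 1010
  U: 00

Read left to right; each codeword is recognised as soon as it completes (prefix code):
  01→Z | 110→V | 1010→Q | 10111→W | 100→T | 1010→Q | 10110→P | 10110→P | 10110→P
Decoded message: ZVQWTQPPP

ZVQWTQPPP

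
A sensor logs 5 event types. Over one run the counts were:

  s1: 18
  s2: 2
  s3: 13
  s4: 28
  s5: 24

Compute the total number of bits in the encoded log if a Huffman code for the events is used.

185

Merge the two smallest weights repeatedly:
merge s2(2) and s3(13): 15
merge 15 and s1(18): 33
merge s5(24) and s4(28): 52
merge 33 and 52: 85
The encoded length is the sum of every internal node's weight: 15 + 33 + 52 + 85 = 185 bits.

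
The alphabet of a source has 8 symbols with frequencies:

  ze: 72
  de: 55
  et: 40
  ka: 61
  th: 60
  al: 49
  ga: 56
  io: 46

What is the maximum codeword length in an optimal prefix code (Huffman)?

3

Merge the two lowest-weight nodes at each step:
merge et(40) and io(46): 86
merge al(49) and de(55): 104
merge ga(56) and th(60): 116
merge ka(61) and ze(72): 133
merge 86 and 104: 190
merge 116 and 133: 249
merge 190 and 249: 439
Maximum depth reached is 3.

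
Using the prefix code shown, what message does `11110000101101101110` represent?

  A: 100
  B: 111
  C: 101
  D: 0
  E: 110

Read left to right; each codeword is recognised as soon as it completes (prefix code):
  111→B | 100→A | 0→D | 0→D | 101→C | 101→C | 101→C | 110→E
Decoded message: BADDCCCE

BADDCCCE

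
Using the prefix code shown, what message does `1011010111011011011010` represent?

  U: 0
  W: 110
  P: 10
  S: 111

PWPSUWWWP

Read left to right; each codeword is recognised as soon as it completes (prefix code):
  10→P | 110→W | 10→P | 111→S | 0→U | 110→W | 110→W | 110→W | 10→P
Decoded message: PWPSUWWWP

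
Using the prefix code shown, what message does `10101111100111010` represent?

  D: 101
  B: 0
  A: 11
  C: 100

DBAACADB

Read left to right; each codeword is recognised as soon as it completes (prefix code):
  101→D | 0→B | 11→A | 11→A | 100→C | 11→A | 101→D | 0→B
Decoded message: DBAACADB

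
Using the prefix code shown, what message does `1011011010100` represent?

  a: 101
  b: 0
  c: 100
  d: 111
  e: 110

Read left to right; each codeword is recognised as soon as it completes (prefix code):
  101→a | 101→a | 101→a | 0→b | 100→c
Decoded message: aaabc

aaabc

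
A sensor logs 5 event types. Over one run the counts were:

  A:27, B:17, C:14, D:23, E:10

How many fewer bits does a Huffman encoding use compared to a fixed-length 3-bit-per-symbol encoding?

67

Fixed-length: 3 bits × 91 symbols = 273 bits.
Huffman merges:
E(10) + C(14) → 24
B(17) + D(23) → 40
24 + A(27) → 51
40 + 51 → 91
Huffman total = 24 + 40 + 51 + 91 = 206 bits.
Saving = 273 − 206 = 67 bits.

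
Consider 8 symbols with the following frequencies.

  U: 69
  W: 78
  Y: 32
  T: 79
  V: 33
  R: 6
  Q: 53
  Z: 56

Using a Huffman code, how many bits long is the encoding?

Build the Huffman tree bottom-up:
R(6) + Y(32) → 38
V(33) + 38 → 71
Q(53) + Z(56) → 109
U(69) + 71 → 140
W(78) + T(79) → 157
109 + 140 → 249
157 + 249 → 406
The encoded length is the sum of every internal node's weight: 38 + 71 + 109 + 140 + 157 + 249 + 406 = 1170 bits.

1170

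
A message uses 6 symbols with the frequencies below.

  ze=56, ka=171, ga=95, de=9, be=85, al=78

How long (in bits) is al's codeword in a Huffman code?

3

Repeatedly merge the two smallest:
combine de(9), ze(56) → 65
combine 65, al(78) → 143
combine be(85), ga(95) → 180
combine 143, ka(171) → 314
combine 180, 314 → 494
al sits 3 levels below the root, so its codeword is 3 bits.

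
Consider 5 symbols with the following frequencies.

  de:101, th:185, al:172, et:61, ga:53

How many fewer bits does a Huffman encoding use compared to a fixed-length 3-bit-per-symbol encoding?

Fixed-length: 3 bits × 572 symbols = 1716 bits.
Huffman merges:
ga(53) + et(61) → 114
de(101) + 114 → 215
al(172) + th(185) → 357
215 + 357 → 572
Huffman total = 114 + 215 + 357 + 572 = 1258 bits.
Saving = 1716 − 1258 = 458 bits.

458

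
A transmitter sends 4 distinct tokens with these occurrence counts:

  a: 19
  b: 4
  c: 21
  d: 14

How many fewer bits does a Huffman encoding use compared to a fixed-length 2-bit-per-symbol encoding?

Fixed-length: 2 bits × 58 symbols = 116 bits.
Huffman merges:
b(4) + d(14) → 18
18 + a(19) → 37
c(21) + 37 → 58
Huffman total = 18 + 37 + 58 = 113 bits.
Saving = 116 − 113 = 3 bits.

3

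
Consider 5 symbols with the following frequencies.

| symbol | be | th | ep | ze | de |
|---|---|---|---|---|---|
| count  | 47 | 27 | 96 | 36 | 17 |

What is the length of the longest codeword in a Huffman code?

Merge the two lowest-weight nodes at each step:
de(17) + th(27) → 44
ze(36) + 44 → 80
be(47) + 80 → 127
ep(96) + 127 → 223
Maximum depth reached is 4.

4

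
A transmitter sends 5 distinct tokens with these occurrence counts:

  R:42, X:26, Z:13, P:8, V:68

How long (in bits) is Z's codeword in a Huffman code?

4

Repeatedly merge the two smallest:
P(8) + Z(13) → 21
21 + X(26) → 47
R(42) + 47 → 89
V(68) + 89 → 157
Z's leaf is at depth 4, giving a 4-bit codeword.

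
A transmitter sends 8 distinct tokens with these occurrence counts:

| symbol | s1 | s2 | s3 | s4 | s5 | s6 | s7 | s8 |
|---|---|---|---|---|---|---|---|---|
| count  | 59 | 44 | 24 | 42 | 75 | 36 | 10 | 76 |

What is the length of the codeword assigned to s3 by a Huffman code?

5

Huffman merges, smallest pair first:
combine s7(10), s3(24) → 34
combine 34, s6(36) → 70
combine s4(42), s2(44) → 86
combine s1(59), 70 → 129
combine s5(75), s8(76) → 151
combine 86, 129 → 215
combine 151, 215 → 366
s3 sits 5 levels below the root, so its codeword is 5 bits.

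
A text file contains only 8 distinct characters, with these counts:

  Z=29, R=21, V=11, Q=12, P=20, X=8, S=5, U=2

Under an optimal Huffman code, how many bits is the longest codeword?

5

Merge the two lowest-weight nodes at each step:
U(2) + S(5) → 7
7 + X(8) → 15
V(11) + Q(12) → 23
15 + P(20) → 35
R(21) + 23 → 44
Z(29) + 35 → 64
44 + 64 → 108
Maximum depth reached is 5.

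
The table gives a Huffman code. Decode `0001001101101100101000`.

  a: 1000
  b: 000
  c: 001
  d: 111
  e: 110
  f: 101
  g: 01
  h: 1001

bhffhgb

Read left to right; each codeword is recognised as soon as it completes (prefix code):
  000→b | 1001→h | 101→f | 101→f | 1001→h | 01→g | 000→b
Decoded message: bhffhgb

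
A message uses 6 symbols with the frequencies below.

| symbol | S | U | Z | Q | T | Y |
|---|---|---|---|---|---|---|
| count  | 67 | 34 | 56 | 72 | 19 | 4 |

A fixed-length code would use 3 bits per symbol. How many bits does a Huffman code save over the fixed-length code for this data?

Fixed-length: 3 bits × 252 symbols = 756 bits.
Huffman merges:
merge Y(4) and T(19): 23
merge 23 and U(34): 57
merge Z(56) and 57: 113
merge S(67) and Q(72): 139
merge 113 and 139: 252
Huffman total = 23 + 57 + 113 + 139 + 252 = 584 bits.
Saving = 756 − 584 = 172 bits.

172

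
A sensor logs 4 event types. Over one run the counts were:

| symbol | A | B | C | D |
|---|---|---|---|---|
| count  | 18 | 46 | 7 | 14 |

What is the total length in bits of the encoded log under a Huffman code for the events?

145

Build the Huffman tree bottom-up:
C(7) + D(14) → 21
A(18) + 21 → 39
39 + B(46) → 85
Each symbol's bit-cost is frequency × depth; summing gives 145 bits (equivalently 21 + 39 + 85).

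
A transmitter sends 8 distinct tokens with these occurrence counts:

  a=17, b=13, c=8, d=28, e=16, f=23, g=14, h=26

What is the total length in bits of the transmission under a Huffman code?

Build the Huffman tree bottom-up:
combine c(8), b(13) → 21
combine g(14), e(16) → 30
combine a(17), 21 → 38
combine f(23), h(26) → 49
combine d(28), 30 → 58
combine 38, 49 → 87
combine 58, 87 → 145
Each symbol's bit-cost is frequency × depth; summing gives 428 bits (equivalently 21 + 30 + 38 + 49 + 58 + 87 + 145).

428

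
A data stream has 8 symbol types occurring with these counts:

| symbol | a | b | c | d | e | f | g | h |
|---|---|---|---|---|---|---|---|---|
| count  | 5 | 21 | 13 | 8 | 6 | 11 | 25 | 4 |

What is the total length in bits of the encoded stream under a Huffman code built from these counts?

256

Merge the two smallest weights repeatedly:
combine h(4), a(5) → 9
combine e(6), d(8) → 14
combine 9, f(11) → 20
combine c(13), 14 → 27
combine 20, b(21) → 41
combine g(25), 27 → 52
combine 41, 52 → 93
Each symbol's bit-cost is frequency × depth; summing gives 256 bits (equivalently 9 + 14 + 20 + 27 + 41 + 52 + 93).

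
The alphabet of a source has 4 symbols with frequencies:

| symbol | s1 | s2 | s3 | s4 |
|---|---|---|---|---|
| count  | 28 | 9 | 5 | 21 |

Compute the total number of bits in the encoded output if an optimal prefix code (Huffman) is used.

Merge the two smallest weights repeatedly:
merge s3(5) and s2(9): 14
merge 14 and s4(21): 35
merge s1(28) and 35: 63
Each symbol's bit-cost is frequency × depth; summing gives 112 bits (equivalently 14 + 35 + 63).

112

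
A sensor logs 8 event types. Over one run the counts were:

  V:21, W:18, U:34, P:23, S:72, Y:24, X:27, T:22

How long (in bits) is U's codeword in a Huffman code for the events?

3

Huffman merges, smallest pair first:
combine W(18), V(21) → 39
combine T(22), P(23) → 45
combine Y(24), X(27) → 51
combine U(34), 39 → 73
combine 45, 51 → 96
combine S(72), 73 → 145
combine 96, 145 → 241
The subtree containing U is merged 3 times, so code length = 3.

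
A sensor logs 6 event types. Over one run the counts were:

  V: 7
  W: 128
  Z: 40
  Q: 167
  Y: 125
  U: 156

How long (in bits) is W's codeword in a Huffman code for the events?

Build the tree from the bottom:
combine V(7), Z(40) → 47
combine 47, Y(125) → 172
combine W(128), U(156) → 284
combine Q(167), 172 → 339
combine 284, 339 → 623
W's leaf is at depth 2, giving a 2-bit codeword.

2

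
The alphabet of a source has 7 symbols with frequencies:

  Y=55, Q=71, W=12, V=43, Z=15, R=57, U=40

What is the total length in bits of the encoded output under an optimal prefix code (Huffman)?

Merge the two smallest weights repeatedly:
combine W(12), Z(15) → 27
combine 27, U(40) → 67
combine V(43), Y(55) → 98
combine R(57), 67 → 124
combine Q(71), 98 → 169
combine 124, 169 → 293
Each symbol's bit-cost is frequency × depth; summing gives 778 bits (equivalently 27 + 67 + 98 + 124 + 169 + 293).

778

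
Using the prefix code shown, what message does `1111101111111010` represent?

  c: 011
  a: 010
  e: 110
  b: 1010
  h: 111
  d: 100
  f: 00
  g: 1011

Read left to right; each codeword is recognised as soon as it completes (prefix code):
  111→h | 110→e | 111→h | 111→h | 1010→b
Decoded message: hehhb

hehhb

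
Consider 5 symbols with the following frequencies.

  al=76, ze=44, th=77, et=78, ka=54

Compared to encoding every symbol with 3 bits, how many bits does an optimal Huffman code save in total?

231

Fixed-length: 3 bits × 329 symbols = 987 bits.
Huffman merges:
combine ze(44), ka(54) → 98
combine al(76), th(77) → 153
combine et(78), 98 → 176
combine 153, 176 → 329
Huffman total = 98 + 153 + 176 + 329 = 756 bits.
Saving = 987 − 756 = 231 bits.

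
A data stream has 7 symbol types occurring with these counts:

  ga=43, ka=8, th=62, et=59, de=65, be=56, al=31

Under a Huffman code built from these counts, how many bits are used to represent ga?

Huffman merges, smallest pair first:
merge ka(8) and al(31): 39
merge 39 and ga(43): 82
merge be(56) and et(59): 115
merge th(62) and de(65): 127
merge 82 and 115: 197
merge 127 and 197: 324
The subtree containing ga is merged 3 times, so code length = 3.

3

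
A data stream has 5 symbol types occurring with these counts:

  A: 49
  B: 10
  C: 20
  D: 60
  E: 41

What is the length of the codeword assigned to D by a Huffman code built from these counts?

2

Build the tree from the bottom:
combine B(10), C(20) → 30
combine 30, E(41) → 71
combine A(49), D(60) → 109
combine 71, 109 → 180
D's leaf is at depth 2, giving a 2-bit codeword.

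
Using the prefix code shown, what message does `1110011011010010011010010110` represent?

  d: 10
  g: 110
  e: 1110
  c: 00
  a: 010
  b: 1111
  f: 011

effaafaag

Read left to right; each codeword is recognised as soon as it completes (prefix code):
  1110→e | 011→f | 011→f | 010→a | 010→a | 011→f | 010→a | 010→a | 110→g
Decoded message: effaafaag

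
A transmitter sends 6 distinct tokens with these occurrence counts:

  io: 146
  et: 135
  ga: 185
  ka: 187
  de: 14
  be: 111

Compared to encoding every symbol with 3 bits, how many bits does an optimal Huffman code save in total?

Fixed-length: 3 bits × 778 symbols = 2334 bits.
Huffman merges:
combine de(14), be(111) → 125
combine 125, et(135) → 260
combine io(146), ga(185) → 331
combine ka(187), 260 → 447
combine 331, 447 → 778
Huffman total = 125 + 260 + 331 + 447 + 778 = 1941 bits.
Saving = 2334 − 1941 = 393 bits.

393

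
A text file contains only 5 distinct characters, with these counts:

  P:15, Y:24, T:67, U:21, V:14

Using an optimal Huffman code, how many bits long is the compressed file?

289

Greedily combine the two least-frequent nodes:
V(14) + P(15) → 29
U(21) + Y(24) → 45
29 + 45 → 74
T(67) + 74 → 141
Each symbol's bit-cost is frequency × depth; summing gives 289 bits (equivalently 29 + 45 + 74 + 141).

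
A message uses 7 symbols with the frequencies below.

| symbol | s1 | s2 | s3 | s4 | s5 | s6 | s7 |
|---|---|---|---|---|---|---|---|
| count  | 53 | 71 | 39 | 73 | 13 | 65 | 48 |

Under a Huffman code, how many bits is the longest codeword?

4

Merge the two lowest-weight nodes at each step:
s5(13) + s3(39) → 52
s7(48) + 52 → 100
s1(53) + s6(65) → 118
s2(71) + s4(73) → 144
100 + 118 → 218
144 + 218 → 362
Maximum depth reached is 4.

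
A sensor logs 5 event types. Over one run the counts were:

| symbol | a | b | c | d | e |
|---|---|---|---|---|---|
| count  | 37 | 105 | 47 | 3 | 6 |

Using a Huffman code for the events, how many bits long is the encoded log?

Greedily combine the two least-frequent nodes:
merge d(3) and e(6): 9
merge 9 and a(37): 46
merge 46 and c(47): 93
merge 93 and b(105): 198
Total encoded bits = sum of merged weights = 9 + 46 + 93 + 198 = 346.

346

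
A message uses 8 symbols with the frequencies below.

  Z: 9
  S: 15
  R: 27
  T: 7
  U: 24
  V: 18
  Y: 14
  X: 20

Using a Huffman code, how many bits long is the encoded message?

391

Build the Huffman tree bottom-up:
merge T(7) and Z(9): 16
merge Y(14) and S(15): 29
merge 16 and V(18): 34
merge X(20) and U(24): 44
merge R(27) and 29: 56
merge 34 and 44: 78
merge 56 and 78: 134
The encoded length is the sum of every internal node's weight: 16 + 29 + 34 + 44 + 56 + 78 + 134 = 391 bits.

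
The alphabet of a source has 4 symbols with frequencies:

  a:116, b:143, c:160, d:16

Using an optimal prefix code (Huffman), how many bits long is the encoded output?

Greedily combine the two least-frequent nodes:
merge d(16) and a(116): 132
merge 132 and b(143): 275
merge c(160) and 275: 435
Total encoded bits = sum of merged weights = 132 + 275 + 435 = 842.

842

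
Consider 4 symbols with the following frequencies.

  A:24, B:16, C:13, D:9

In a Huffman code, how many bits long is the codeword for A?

Huffman merges, smallest pair first:
combine D(9), C(13) → 22
combine B(16), 22 → 38
combine A(24), 38 → 62
A sits one level below the root: a 1-bit codeword.

1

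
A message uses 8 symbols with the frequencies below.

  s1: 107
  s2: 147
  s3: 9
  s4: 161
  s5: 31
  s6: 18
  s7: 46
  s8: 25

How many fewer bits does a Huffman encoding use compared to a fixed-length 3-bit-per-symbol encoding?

Fixed-length: 3 bits × 544 symbols = 1632 bits.
Huffman merges:
merge s3(9) and s6(18): 27
merge s8(25) and 27: 52
merge s5(31) and s7(46): 77
merge 52 and 77: 129
merge s1(107) and 129: 236
merge s2(147) and s4(161): 308
merge 236 and 308: 544
Huffman total = 27 + 52 + 77 + 129 + 236 + 308 + 544 = 1373 bits.
Saving = 1632 − 1373 = 259 bits.

259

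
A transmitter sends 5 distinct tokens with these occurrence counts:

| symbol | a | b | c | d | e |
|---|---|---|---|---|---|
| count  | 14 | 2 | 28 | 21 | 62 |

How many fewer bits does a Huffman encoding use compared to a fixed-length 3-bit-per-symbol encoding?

Fixed-length: 3 bits × 127 symbols = 381 bits.
Huffman merges:
combine b(2), a(14) → 16
combine 16, d(21) → 37
combine c(28), 37 → 65
combine e(62), 65 → 127
Huffman total = 16 + 37 + 65 + 127 = 245 bits.
Saving = 381 − 245 = 136 bits.

136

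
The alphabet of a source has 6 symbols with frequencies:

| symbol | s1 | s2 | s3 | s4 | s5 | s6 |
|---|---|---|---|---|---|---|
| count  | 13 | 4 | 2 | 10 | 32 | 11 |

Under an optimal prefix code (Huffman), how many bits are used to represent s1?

3

Build the tree from the bottom:
combine s3(2), s2(4) → 6
combine 6, s4(10) → 16
combine s6(11), s1(13) → 24
combine 16, 24 → 40
combine s5(32), 40 → 72
The subtree containing s1 is merged 3 times, so code length = 3.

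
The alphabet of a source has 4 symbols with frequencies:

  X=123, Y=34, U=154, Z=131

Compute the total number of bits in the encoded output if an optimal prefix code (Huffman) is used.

Build the Huffman tree bottom-up:
Y(34) + X(123) → 157
Z(131) + U(154) → 285
157 + 285 → 442
Each symbol's bit-cost is frequency × depth; summing gives 884 bits (equivalently 157 + 285 + 442).

884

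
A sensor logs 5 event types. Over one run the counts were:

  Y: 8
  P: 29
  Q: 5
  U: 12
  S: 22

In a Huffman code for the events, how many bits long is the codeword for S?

2

Huffman merges, smallest pair first:
combine Q(5), Y(8) → 13
combine U(12), 13 → 25
combine S(22), 25 → 47
combine P(29), 47 → 76
The subtree containing S is merged 2 times, so code length = 2.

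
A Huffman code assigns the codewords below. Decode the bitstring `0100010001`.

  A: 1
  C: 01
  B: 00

CBCBC

Read left to right; each codeword is recognised as soon as it completes (prefix code):
  01→C | 00→B | 01→C | 00→B | 01→C
Decoded message: CBCBC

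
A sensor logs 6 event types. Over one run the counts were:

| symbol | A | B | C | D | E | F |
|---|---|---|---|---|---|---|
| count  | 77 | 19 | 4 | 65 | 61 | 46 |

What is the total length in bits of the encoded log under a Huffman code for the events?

636

Build the Huffman tree bottom-up:
combine C(4), B(19) → 23
combine 23, F(46) → 69
combine E(61), D(65) → 126
combine 69, A(77) → 146
combine 126, 146 → 272
Each symbol's bit-cost is frequency × depth; summing gives 636 bits (equivalently 23 + 69 + 126 + 146 + 272).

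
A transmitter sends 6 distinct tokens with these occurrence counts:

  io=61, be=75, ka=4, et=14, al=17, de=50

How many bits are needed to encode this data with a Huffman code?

495

Greedily combine the two least-frequent nodes:
merge ka(4) and et(14): 18
merge al(17) and 18: 35
merge 35 and de(50): 85
merge io(61) and be(75): 136
merge 85 and 136: 221
The encoded length is the sum of every internal node's weight: 18 + 35 + 85 + 136 + 221 = 495 bits.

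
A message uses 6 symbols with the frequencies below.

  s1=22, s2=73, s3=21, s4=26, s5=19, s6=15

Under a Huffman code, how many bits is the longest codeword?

4

Merge the two lowest-weight nodes at each step:
merge s6(15) and s5(19): 34
merge s3(21) and s1(22): 43
merge s4(26) and 34: 60
merge 43 and 60: 103
merge s2(73) and 103: 176
Maximum depth reached is 4.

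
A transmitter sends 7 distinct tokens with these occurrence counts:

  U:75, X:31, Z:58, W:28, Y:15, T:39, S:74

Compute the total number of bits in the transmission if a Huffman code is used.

Greedily combine the two least-frequent nodes:
merge Y(15) and W(28): 43
merge X(31) and T(39): 70
merge 43 and Z(58): 101
merge 70 and S(74): 144
merge U(75) and 101: 176
merge 144 and 176: 320
Each symbol's bit-cost is frequency × depth; summing gives 854 bits (equivalently 43 + 70 + 101 + 144 + 176 + 320).

854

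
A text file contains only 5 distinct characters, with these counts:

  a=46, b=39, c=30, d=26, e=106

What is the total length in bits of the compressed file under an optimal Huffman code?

529

Greedily combine the two least-frequent nodes:
d(26) + c(30) → 56
b(39) + a(46) → 85
56 + 85 → 141
e(106) + 141 → 247
The encoded length is the sum of every internal node's weight: 56 + 85 + 141 + 247 = 529 bits.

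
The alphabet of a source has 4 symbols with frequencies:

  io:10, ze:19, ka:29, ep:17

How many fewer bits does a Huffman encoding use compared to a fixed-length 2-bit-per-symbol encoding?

2

Fixed-length: 2 bits × 75 symbols = 150 bits.
Huffman merges:
io(10) + ep(17) → 27
ze(19) + 27 → 46
ka(29) + 46 → 75
Huffman total = 27 + 46 + 75 = 148 bits.
Saving = 150 − 148 = 2 bits.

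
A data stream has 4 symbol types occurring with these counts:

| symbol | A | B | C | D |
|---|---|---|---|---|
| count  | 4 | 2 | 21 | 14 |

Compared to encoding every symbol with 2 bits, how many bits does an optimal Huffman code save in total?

Fixed-length: 2 bits × 41 symbols = 82 bits.
Huffman merges:
B(2) + A(4) → 6
6 + D(14) → 20
20 + C(21) → 41
Huffman total = 6 + 20 + 41 = 67 bits.
Saving = 82 − 67 = 15 bits.

15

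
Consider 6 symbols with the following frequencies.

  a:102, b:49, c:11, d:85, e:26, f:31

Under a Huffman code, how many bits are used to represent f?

3

Huffman merges, smallest pair first:
merge c(11) and e(26): 37
merge f(31) and 37: 68
merge b(49) and 68: 117
merge d(85) and a(102): 187
merge 117 and 187: 304
f sits 3 levels below the root, so its codeword is 3 bits.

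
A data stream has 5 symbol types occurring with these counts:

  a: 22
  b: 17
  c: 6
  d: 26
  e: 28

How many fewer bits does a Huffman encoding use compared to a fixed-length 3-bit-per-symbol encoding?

76

Fixed-length: 3 bits × 99 symbols = 297 bits.
Huffman merges:
c(6) + b(17) → 23
a(22) + 23 → 45
d(26) + e(28) → 54
45 + 54 → 99
Huffman total = 23 + 45 + 54 + 99 = 221 bits.
Saving = 297 − 221 = 76 bits.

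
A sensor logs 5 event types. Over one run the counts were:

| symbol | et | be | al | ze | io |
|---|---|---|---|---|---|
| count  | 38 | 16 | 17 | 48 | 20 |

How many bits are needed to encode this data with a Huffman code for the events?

311

Merge the two smallest weights repeatedly:
be(16) + al(17) → 33
io(20) + 33 → 53
et(38) + ze(48) → 86
53 + 86 → 139
Each symbol's bit-cost is frequency × depth; summing gives 311 bits (equivalently 33 + 53 + 86 + 139).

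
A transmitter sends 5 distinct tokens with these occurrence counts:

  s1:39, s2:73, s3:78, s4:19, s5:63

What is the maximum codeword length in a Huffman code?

3

Merge the two lowest-weight nodes at each step:
combine s4(19), s1(39) → 58
combine 58, s5(63) → 121
combine s2(73), s3(78) → 151
combine 121, 151 → 272
Maximum depth reached is 3.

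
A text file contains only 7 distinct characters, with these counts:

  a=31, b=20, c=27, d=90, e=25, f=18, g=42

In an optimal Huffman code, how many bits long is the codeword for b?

Huffman merges, smallest pair first:
f(18) + b(20) → 38
e(25) + c(27) → 52
a(31) + 38 → 69
g(42) + 52 → 94
69 + d(90) → 159
94 + 159 → 253
b sits 4 levels below the root, so its codeword is 4 bits.

4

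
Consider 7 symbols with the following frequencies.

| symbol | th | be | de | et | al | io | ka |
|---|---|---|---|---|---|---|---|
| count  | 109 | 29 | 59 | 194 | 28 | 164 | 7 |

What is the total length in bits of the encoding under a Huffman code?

Merge the two smallest weights repeatedly:
combine ka(7), al(28) → 35
combine be(29), 35 → 64
combine de(59), 64 → 123
combine th(109), 123 → 232
combine io(164), et(194) → 358
combine 232, 358 → 590
The encoded length is the sum of every internal node's weight: 35 + 64 + 123 + 232 + 358 + 590 = 1402 bits.

1402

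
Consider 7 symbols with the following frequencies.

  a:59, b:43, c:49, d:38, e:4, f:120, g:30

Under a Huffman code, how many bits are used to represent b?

3

Huffman merges, smallest pair first:
combine e(4), g(30) → 34
combine 34, d(38) → 72
combine b(43), c(49) → 92
combine a(59), 72 → 131
combine 92, f(120) → 212
combine 131, 212 → 343
b sits 3 levels below the root, so its codeword is 3 bits.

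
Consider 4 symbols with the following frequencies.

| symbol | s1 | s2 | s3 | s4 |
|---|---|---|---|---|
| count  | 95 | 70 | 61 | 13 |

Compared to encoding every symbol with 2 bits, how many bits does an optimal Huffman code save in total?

21

Fixed-length: 2 bits × 239 symbols = 478 bits.
Huffman merges:
combine s4(13), s3(61) → 74
combine s2(70), 74 → 144
combine s1(95), 144 → 239
Huffman total = 74 + 144 + 239 = 457 bits.
Saving = 478 − 457 = 21 bits.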